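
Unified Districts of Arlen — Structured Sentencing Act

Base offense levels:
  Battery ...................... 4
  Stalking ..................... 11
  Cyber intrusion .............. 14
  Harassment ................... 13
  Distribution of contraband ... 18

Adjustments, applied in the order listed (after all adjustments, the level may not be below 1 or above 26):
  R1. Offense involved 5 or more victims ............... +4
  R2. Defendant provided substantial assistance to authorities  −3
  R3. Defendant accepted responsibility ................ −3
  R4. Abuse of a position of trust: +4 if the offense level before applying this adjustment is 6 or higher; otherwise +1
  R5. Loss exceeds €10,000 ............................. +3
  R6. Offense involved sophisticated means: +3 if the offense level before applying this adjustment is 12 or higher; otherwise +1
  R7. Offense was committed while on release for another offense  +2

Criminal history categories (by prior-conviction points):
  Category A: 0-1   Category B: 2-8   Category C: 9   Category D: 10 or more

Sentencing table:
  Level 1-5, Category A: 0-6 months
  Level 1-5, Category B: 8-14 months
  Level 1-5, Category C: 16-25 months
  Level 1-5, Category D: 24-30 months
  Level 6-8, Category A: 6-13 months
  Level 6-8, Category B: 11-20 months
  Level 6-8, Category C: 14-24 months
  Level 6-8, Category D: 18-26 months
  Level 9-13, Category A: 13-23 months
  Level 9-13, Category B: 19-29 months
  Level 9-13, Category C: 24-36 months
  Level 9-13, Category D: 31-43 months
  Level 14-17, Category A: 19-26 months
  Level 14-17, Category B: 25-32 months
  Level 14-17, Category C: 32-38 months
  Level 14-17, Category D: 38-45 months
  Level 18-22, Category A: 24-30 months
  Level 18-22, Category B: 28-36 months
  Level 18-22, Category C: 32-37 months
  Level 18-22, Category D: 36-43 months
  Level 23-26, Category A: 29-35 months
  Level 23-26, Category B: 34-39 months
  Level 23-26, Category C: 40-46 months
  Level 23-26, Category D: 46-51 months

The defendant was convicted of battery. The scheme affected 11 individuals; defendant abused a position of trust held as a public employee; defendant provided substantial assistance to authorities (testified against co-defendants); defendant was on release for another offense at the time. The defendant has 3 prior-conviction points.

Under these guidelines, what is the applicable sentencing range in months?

Base offense level for battery: 4.
R1 applies: 4 + 4 = 8.
R2 applies: 8 − 3 = 5.
R3 does not apply.
R4 applies (level before this adjustment is 5 < 6, so +1): 5 + 1 = 6.
R6 does not apply.
R7 applies: 6 + 2 = 8.
Final offense level: 8.
Criminal history: 3 prior points → Category B (2-8).
Level 8 falls in the 6-8 band.
Grid: Level 6-8 × Category B = 11-20 months.

11-20 months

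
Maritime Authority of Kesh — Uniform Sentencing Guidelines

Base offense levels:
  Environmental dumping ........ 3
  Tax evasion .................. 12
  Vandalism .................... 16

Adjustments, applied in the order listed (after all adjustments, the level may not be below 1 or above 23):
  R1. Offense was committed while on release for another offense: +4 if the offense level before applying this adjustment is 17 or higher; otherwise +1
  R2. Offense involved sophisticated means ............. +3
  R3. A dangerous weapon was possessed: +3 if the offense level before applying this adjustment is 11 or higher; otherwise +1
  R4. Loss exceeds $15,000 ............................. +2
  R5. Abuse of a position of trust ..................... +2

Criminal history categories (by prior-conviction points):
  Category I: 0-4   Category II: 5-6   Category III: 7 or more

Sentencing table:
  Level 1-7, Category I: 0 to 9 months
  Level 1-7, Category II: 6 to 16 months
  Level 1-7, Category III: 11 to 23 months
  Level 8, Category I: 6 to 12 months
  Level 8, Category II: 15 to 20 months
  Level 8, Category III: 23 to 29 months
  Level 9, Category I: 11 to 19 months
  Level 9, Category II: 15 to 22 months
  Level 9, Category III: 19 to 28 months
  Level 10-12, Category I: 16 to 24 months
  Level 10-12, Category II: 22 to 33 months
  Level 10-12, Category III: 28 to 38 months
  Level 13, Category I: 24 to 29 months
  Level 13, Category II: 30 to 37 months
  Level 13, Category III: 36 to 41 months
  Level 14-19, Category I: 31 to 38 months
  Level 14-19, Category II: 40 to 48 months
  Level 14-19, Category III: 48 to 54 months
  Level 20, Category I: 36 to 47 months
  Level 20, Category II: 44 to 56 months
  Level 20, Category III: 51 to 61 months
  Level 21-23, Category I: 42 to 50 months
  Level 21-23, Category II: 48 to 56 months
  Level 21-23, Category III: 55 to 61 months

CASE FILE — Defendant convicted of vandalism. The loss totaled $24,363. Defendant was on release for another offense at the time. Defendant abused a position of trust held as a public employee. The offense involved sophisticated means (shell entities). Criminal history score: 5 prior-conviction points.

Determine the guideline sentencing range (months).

Base offense level for vandalism: 16.
R1 applies (level before this adjustment is 16 < 17, so +1): 16 + 1 = 17.
R2 applies: 17 + 3 = 20.
R4 applies: 20 + 2 = 22.
R5 applies: 22 + 2 = 24.
Level 24 exceeds the maximum of 23; capped at 23.
Final offense level: 23.
Criminal history: 5 prior points → Category II (5-6).
Level 23 falls in the 21-23 band.
Grid: Level 21-23 × Category II = 48-56 months.

48-56 months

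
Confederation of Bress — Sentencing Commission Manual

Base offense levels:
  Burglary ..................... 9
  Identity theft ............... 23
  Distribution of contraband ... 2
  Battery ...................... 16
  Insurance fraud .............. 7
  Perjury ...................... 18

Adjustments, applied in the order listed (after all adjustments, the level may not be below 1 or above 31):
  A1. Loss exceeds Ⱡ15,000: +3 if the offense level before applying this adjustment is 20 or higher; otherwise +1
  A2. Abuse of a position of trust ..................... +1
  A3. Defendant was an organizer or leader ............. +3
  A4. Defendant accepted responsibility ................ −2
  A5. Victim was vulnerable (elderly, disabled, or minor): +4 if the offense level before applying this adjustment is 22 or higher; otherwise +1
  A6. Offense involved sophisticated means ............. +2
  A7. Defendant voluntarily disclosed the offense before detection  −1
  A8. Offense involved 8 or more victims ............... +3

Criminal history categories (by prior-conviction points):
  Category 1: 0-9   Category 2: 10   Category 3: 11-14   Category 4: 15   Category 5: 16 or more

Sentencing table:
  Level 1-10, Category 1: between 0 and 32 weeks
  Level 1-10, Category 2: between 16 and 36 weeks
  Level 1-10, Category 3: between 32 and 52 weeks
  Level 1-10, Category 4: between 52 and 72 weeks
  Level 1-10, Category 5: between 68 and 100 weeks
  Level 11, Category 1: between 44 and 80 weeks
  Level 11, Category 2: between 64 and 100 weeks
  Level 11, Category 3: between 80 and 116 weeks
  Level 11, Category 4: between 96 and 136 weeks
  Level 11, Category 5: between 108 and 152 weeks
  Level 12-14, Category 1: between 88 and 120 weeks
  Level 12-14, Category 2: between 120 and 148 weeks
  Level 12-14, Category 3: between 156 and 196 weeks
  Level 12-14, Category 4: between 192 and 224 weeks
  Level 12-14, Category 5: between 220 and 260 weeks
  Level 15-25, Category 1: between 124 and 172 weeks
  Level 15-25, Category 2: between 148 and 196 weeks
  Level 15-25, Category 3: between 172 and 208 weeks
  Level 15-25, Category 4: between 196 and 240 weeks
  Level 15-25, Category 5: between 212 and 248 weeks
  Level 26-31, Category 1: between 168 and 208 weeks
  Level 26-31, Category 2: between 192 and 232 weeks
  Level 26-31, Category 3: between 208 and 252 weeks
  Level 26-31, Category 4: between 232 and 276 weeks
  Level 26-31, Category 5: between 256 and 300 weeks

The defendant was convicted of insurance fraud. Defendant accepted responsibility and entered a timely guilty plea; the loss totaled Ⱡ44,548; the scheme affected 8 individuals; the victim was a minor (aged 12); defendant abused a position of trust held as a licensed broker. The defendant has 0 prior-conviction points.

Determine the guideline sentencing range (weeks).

44-80 weeks

Base offense level for insurance fraud: 7.
A1 applies (level before this adjustment is 7 < 20, so +1): 7 + 1 = 8.
A2 applies: 8 + 1 = 9.
A3 does not apply.
A4 applies: 9 − 2 = 7.
A5 applies (level before this adjustment is 7 < 22, so +1): 7 + 1 = 8.
A6 does not apply.
A7 does not apply.
A8 applies: 8 + 3 = 11.
Final offense level: 11.
Criminal history: 0 prior points → Category 1 (0-9).
Level 11 falls in the 11 band.
Grid: Level 11 × Category 1 = 44-80 weeks.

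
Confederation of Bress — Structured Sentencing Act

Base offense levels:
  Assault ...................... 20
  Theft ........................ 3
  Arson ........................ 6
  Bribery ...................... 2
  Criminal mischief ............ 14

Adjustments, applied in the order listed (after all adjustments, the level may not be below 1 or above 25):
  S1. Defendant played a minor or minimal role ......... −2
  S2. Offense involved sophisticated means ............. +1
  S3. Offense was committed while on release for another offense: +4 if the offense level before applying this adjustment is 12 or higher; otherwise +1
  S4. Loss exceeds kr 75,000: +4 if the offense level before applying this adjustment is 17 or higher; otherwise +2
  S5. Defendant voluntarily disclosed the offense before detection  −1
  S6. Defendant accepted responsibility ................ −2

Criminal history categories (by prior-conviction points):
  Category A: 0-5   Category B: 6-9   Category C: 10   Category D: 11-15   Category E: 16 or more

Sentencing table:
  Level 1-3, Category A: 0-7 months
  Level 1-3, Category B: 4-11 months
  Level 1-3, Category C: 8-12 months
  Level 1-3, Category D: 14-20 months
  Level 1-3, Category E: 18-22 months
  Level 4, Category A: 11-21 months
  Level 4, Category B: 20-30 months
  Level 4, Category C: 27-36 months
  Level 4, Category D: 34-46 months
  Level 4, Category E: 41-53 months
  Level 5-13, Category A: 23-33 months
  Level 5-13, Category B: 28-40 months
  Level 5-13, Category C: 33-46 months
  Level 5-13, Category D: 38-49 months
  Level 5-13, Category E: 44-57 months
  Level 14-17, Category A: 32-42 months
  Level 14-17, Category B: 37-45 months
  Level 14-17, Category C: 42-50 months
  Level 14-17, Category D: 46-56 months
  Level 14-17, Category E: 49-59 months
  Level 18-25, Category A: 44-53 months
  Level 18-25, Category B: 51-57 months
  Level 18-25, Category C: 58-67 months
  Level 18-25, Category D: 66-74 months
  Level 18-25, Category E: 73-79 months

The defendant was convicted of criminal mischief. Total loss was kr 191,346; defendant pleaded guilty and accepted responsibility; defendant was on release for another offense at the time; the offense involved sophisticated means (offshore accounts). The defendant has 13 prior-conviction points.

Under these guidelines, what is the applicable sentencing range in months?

66-74 months

Base offense level for criminal mischief: 14.
S2 applies: 14 + 1 = 15.
S3 applies (level before this adjustment is 15 ≥ 12, so +4): 15 + 4 = 19.
S4 applies (level before this adjustment is 19 ≥ 17, so +4): 19 + 4 = 23.
S5 does not apply.
S6 applies: 23 − 2 = 21.
Final offense level: 21.
Criminal history: 13 prior points → Category D (11-15).
Level 21 falls in the 18-25 band.
Grid: Level 18-25 × Category D = 66-74 months.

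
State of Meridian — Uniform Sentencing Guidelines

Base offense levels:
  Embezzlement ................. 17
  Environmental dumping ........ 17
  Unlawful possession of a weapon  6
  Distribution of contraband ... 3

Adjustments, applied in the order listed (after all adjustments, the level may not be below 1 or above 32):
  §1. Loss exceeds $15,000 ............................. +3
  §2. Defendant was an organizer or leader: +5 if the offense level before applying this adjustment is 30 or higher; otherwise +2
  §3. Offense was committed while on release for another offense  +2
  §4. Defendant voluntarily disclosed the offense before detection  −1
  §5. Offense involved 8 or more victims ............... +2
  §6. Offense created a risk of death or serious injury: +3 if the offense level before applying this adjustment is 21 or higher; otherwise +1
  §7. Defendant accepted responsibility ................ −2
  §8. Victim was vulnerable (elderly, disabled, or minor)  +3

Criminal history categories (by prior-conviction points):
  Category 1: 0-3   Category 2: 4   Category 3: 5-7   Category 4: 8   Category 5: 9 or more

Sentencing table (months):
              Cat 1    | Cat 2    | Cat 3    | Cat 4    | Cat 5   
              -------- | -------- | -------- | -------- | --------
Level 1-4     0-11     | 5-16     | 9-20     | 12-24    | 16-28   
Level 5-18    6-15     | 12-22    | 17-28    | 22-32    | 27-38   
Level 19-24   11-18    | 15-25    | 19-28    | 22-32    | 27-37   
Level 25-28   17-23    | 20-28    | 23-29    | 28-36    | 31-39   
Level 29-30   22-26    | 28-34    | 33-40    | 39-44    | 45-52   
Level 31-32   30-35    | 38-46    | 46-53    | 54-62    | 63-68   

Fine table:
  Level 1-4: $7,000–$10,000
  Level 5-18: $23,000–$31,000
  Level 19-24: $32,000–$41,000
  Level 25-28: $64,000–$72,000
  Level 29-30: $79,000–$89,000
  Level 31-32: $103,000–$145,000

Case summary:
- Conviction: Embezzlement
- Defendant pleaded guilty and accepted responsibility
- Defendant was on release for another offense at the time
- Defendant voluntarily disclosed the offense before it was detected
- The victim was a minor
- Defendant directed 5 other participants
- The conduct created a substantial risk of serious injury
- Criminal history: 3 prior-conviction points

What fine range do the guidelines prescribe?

Base offense level for embezzlement: 17.
§2 applies (level before this adjustment is 17 < 30, so +2): 17 + 2 = 19.
§3 applies: 19 + 2 = 21.
§4 applies: 21 − 1 = 20.
§6 applies (level before this adjustment is 20 < 21, so +1): 20 + 1 = 21.
§7 applies: 21 − 2 = 19.
§8 applies: 19 + 3 = 22.
Final offense level: 22.
Level 22 falls in the 19-24 band.
Fine table: Level 19-24 → $32,000–$41,000.

$32,000–$41,000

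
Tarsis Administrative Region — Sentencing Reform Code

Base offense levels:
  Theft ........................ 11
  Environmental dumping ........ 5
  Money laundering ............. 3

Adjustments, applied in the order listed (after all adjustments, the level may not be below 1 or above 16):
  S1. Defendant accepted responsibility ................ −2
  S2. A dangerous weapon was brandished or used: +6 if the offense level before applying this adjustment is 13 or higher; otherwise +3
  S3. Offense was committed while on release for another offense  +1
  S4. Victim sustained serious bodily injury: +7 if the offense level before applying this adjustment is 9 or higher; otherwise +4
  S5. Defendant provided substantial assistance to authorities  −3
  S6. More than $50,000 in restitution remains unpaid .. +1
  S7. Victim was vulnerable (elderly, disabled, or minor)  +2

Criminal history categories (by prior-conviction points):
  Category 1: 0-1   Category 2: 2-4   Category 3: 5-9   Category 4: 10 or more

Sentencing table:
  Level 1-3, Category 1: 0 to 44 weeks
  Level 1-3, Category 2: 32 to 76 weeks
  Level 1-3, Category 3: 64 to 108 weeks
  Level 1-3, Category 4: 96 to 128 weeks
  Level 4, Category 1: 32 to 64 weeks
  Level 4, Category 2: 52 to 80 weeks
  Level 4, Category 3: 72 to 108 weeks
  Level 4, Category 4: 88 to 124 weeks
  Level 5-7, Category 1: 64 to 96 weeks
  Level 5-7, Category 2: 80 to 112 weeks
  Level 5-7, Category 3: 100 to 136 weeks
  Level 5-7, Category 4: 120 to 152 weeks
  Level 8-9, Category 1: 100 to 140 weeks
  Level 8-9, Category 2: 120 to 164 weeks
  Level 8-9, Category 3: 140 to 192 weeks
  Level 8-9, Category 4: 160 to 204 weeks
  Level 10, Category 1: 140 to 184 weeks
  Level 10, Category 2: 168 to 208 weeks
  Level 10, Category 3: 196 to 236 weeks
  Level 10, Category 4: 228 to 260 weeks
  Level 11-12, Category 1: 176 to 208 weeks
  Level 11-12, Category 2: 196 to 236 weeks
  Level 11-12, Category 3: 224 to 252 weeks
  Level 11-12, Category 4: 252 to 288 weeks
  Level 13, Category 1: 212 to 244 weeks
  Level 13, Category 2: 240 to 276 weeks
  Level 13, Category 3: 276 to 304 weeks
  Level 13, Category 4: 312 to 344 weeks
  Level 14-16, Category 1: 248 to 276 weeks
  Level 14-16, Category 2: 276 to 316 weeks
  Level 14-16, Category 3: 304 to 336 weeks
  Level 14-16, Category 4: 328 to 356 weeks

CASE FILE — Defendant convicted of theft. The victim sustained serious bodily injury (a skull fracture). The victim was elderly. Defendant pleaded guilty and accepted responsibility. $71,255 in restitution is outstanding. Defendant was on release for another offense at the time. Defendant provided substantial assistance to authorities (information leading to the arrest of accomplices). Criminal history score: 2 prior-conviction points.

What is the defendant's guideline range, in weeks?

276-316 weeks

Base offense level for theft: 11.
S1 applies: 11 − 2 = 9.
S3 applies: 9 + 1 = 10.
S4 applies (level before this adjustment is 10 ≥ 9, so +7): 10 + 7 = 17.
S5 applies: 17 − 3 = 14.
S6 applies: 14 + 1 = 15.
S7 applies: 15 + 2 = 17.
Level 17 exceeds the maximum of 16; capped at 16.
Final offense level: 16.
Criminal history: 2 prior points → Category 2 (2-4).
Level 16 falls in the 14-16 band.
Grid: Level 14-16 × Category 2 = 276-316 weeks.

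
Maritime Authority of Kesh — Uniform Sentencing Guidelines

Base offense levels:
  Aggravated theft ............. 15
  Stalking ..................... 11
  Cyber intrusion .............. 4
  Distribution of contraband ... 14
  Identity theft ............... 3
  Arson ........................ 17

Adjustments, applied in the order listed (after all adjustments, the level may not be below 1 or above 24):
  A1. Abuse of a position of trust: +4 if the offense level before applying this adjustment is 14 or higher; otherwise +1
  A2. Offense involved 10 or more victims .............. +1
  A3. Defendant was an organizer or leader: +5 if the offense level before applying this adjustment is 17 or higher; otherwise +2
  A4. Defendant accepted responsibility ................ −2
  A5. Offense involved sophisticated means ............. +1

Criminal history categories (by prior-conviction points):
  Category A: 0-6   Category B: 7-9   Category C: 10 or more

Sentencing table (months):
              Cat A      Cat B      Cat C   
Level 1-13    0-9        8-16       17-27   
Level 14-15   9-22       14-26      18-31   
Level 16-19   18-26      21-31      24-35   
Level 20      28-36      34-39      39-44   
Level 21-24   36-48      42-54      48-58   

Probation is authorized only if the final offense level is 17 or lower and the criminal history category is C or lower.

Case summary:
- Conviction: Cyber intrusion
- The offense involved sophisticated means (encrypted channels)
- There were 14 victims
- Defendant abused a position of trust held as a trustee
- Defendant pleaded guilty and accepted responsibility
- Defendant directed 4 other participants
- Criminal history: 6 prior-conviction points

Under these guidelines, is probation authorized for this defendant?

Base offense level for cyber intrusion: 4.
A1 applies (level before this adjustment is 4 < 14, so +1): 4 + 1 = 5.
A2 applies: 5 + 1 = 6.
A3 applies (level before this adjustment is 6 < 17, so +2): 6 + 2 = 8.
A4 applies: 8 − 2 = 6.
A5 applies: 6 + 1 = 7.
Final offense level: 7.
Criminal history: 6 prior points → Category A (0-6).
Level 7 falls in the 1-13 band.
Grid: Level 1-13 × Category A = 0-9 months.
Probation check: level 7 ≤ 17 and category A ≤ C → eligible.

Yes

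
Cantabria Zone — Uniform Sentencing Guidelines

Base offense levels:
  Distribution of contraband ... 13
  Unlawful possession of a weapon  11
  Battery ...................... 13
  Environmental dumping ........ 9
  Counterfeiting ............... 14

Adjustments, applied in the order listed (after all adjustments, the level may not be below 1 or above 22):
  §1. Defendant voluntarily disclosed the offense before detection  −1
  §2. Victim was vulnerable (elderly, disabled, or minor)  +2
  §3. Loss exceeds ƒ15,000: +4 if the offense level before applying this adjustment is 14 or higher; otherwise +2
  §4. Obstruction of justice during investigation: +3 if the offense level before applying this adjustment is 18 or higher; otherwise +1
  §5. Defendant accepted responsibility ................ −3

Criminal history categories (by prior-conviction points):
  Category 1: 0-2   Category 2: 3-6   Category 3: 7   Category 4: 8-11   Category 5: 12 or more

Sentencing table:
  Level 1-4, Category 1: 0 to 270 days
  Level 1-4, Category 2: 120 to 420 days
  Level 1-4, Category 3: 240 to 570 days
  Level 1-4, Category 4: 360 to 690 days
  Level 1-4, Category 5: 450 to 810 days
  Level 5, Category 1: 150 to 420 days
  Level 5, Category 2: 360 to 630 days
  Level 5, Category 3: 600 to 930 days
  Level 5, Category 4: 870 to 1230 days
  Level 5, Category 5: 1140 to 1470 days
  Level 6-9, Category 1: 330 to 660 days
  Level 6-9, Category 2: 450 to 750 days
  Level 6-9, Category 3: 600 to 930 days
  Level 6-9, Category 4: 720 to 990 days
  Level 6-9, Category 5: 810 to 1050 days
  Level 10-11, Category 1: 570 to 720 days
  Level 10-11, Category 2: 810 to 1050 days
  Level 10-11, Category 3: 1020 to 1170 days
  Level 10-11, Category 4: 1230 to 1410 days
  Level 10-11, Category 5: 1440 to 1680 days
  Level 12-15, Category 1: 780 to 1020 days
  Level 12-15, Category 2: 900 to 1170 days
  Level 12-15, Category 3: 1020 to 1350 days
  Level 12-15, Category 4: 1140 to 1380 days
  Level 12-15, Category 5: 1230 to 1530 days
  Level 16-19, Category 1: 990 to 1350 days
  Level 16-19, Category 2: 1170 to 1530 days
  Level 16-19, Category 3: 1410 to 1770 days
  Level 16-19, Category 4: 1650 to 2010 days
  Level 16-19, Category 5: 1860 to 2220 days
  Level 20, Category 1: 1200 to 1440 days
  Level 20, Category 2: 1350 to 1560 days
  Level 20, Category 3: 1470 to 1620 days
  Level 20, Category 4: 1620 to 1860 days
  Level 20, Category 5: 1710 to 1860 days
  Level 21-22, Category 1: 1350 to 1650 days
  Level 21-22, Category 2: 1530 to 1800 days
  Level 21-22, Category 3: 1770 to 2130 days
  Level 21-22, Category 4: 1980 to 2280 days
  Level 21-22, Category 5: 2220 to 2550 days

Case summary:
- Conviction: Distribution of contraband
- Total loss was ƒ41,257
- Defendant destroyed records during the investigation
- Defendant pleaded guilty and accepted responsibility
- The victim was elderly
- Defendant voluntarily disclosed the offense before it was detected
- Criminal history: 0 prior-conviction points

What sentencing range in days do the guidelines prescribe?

Base offense level for distribution of contraband: 13.
§1 applies: 13 − 1 = 12.
§2 applies: 12 + 2 = 14.
§3 applies (level before this adjustment is 14 ≥ 14, so +4): 14 + 4 = 18.
§4 applies (level before this adjustment is 18 ≥ 18, so +3): 18 + 3 = 21.
§5 applies: 21 − 3 = 18.
Final offense level: 18.
Criminal history: 0 prior points → Category 1 (0-2).
Level 18 falls in the 16-19 band.
Grid: Level 16-19 × Category 1 = 990-1350 days.

990-1350 days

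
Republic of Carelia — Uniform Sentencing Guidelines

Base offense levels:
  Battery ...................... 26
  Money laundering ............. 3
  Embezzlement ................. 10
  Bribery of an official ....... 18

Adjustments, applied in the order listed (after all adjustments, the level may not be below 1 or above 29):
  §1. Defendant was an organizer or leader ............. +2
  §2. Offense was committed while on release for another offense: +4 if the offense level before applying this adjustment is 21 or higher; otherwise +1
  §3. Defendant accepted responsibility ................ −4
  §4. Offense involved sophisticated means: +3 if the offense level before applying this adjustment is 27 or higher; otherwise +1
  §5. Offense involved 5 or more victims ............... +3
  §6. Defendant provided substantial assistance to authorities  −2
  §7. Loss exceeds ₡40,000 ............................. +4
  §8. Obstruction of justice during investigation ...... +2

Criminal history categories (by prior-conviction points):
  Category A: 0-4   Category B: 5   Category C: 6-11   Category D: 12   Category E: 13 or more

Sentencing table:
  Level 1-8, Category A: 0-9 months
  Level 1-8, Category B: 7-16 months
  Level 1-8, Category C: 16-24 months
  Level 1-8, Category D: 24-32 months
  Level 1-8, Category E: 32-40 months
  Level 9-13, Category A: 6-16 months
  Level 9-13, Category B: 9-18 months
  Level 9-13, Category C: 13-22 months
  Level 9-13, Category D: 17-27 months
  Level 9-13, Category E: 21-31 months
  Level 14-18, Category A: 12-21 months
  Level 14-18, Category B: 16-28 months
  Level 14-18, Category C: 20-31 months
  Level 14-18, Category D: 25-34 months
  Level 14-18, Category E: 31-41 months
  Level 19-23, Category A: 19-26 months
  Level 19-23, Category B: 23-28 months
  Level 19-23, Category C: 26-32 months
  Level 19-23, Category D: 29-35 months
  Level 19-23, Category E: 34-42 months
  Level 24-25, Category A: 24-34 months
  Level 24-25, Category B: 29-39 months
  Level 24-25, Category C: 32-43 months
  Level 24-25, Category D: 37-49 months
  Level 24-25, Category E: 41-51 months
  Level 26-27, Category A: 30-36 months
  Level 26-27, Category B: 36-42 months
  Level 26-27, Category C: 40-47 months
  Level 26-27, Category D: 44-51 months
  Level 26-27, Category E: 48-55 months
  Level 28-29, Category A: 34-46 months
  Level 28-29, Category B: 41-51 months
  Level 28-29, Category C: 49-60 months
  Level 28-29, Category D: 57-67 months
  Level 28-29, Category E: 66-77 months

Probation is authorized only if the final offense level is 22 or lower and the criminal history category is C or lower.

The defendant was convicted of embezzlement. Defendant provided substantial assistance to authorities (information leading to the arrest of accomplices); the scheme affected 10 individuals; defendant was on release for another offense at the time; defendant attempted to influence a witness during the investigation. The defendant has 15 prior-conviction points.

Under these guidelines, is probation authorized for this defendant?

No

Base offense level for embezzlement: 10.
§1 does not apply.
§2 applies (level before this adjustment is 10 < 21, so +1): 10 + 1 = 11.
§4 does not apply.
§5 applies: 11 + 3 = 14.
§6 applies: 14 − 2 = 12.
§8 applies: 12 + 2 = 14.
Final offense level: 14.
Criminal history: 15 prior points → Category E (13+).
Level 14 falls in the 14-18 band.
Grid: Level 14-18 × Category E = 31-41 months.
Probation check: level 14 ≤ 22 and category E > C → not eligible.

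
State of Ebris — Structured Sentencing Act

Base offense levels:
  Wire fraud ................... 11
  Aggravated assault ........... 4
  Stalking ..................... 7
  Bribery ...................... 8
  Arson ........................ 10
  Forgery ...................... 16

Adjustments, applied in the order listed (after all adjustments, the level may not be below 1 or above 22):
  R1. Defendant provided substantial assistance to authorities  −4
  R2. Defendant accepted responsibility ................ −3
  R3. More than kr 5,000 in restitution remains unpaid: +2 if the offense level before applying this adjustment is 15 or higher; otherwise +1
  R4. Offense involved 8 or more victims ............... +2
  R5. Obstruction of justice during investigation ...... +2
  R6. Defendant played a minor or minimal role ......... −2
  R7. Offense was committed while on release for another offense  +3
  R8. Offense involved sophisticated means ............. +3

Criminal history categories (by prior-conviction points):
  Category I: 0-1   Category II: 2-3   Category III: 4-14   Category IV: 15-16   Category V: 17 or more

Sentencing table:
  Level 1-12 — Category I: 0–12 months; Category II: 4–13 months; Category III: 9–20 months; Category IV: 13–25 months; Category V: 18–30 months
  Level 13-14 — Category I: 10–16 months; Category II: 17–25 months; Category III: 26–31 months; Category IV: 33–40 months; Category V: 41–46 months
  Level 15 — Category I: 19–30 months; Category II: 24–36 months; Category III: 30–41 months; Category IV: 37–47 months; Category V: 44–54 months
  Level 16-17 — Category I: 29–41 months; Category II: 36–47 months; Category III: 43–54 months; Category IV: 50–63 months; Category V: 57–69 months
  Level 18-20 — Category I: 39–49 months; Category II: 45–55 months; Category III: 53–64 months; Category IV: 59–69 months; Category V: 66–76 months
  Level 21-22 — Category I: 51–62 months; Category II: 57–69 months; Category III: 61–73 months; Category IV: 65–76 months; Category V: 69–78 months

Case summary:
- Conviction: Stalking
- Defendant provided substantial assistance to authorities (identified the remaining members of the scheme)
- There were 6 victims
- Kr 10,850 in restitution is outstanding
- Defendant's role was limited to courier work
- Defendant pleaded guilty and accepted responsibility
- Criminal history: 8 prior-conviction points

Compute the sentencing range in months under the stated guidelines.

Base offense level for stalking: 7.
R1 applies: 7 − 4 = 3.
R2 applies: 3 − 3 = 0.
R3 applies (level before this adjustment is 0 < 15, so +1): 0 + 1 = 1.
R4 does not apply.
R5 does not apply.
R6 applies: 1 − 2 = -1.
R7 does not apply.
Level -1 is below the minimum of 1; floored at 1.
Final offense level: 1.
Criminal history: 8 prior points → Category III (4-14).
Level 1 falls in the 1-12 band.
Grid: Level 1-12 × Category III = 9-20 months.

9-20 months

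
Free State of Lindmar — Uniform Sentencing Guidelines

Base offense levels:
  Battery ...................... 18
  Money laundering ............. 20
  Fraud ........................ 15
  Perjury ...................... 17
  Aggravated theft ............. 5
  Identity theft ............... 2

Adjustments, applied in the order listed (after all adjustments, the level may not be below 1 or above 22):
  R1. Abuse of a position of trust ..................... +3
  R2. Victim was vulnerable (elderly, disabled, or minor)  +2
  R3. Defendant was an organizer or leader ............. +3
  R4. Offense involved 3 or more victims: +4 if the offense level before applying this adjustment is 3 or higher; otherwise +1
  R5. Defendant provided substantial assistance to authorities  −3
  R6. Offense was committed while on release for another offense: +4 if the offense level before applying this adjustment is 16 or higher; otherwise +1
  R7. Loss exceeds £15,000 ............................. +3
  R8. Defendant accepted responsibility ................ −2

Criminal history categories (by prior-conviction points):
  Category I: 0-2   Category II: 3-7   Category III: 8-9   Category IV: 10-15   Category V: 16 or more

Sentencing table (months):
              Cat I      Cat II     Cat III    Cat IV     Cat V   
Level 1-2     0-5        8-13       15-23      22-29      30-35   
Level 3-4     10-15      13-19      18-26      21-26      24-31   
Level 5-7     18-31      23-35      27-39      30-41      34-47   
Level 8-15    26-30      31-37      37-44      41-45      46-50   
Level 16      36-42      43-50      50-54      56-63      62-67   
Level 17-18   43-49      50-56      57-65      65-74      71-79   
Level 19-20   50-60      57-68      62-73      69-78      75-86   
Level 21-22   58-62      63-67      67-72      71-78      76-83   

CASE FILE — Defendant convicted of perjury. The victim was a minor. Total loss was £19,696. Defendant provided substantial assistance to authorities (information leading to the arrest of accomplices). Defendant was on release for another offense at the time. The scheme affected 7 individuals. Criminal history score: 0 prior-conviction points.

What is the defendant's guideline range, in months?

58-62 months

Base offense level for perjury: 17.
R1 does not apply.
R2 applies: 17 + 2 = 19.
R3 does not apply.
R4 applies (level before this adjustment is 19 ≥ 3, so +4): 19 + 4 = 23.
R5 applies: 23 − 3 = 20.
R6 applies (level before this adjustment is 20 ≥ 16, so +4): 20 + 4 = 24.
R7 applies: 24 + 3 = 27.
Level 27 exceeds the maximum of 22; capped at 22.
Final offense level: 22.
Criminal history: 0 prior points → Category I (0-2).
Level 22 falls in the 21-22 band.
Grid: Level 21-22 × Category I = 58-62 months.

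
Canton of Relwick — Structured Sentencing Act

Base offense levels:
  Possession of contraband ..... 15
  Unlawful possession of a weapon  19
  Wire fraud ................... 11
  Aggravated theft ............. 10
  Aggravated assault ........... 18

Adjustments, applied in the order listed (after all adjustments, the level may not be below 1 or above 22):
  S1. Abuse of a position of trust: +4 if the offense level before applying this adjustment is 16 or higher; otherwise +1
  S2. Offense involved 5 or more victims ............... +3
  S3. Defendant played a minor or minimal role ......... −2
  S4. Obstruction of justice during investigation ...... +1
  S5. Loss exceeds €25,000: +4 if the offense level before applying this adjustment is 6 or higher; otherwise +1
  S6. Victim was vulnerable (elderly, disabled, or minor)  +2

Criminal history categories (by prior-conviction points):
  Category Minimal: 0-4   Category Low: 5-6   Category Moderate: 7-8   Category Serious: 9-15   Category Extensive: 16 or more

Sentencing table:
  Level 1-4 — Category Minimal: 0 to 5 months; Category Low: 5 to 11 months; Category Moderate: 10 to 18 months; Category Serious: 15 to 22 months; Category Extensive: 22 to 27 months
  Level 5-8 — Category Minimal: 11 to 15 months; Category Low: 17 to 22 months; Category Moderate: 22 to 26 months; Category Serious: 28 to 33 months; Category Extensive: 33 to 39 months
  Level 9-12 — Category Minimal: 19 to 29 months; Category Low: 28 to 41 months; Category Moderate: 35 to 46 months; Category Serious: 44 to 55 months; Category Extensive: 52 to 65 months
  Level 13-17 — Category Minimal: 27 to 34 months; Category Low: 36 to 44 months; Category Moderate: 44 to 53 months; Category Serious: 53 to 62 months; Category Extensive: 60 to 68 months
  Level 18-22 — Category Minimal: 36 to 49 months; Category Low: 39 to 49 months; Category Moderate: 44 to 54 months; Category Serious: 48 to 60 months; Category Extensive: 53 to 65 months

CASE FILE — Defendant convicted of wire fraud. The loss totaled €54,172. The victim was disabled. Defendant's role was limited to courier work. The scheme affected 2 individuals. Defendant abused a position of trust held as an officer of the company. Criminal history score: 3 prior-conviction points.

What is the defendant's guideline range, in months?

Base offense level for wire fraud: 11.
S1 applies (level before this adjustment is 11 < 16, so +1): 11 + 1 = 12.
S2 does not apply.
S3 applies: 12 − 2 = 10.
S4 does not apply.
S5 applies (level before this adjustment is 10 ≥ 6, so +4): 10 + 4 = 14.
S6 applies: 14 + 2 = 16.
Final offense level: 16.
Criminal history: 3 prior points → Category Minimal (0-4).
Level 16 falls in the 13-17 band.
Grid: Level 13-17 × Category Minimal = 27-34 months.

27-34 months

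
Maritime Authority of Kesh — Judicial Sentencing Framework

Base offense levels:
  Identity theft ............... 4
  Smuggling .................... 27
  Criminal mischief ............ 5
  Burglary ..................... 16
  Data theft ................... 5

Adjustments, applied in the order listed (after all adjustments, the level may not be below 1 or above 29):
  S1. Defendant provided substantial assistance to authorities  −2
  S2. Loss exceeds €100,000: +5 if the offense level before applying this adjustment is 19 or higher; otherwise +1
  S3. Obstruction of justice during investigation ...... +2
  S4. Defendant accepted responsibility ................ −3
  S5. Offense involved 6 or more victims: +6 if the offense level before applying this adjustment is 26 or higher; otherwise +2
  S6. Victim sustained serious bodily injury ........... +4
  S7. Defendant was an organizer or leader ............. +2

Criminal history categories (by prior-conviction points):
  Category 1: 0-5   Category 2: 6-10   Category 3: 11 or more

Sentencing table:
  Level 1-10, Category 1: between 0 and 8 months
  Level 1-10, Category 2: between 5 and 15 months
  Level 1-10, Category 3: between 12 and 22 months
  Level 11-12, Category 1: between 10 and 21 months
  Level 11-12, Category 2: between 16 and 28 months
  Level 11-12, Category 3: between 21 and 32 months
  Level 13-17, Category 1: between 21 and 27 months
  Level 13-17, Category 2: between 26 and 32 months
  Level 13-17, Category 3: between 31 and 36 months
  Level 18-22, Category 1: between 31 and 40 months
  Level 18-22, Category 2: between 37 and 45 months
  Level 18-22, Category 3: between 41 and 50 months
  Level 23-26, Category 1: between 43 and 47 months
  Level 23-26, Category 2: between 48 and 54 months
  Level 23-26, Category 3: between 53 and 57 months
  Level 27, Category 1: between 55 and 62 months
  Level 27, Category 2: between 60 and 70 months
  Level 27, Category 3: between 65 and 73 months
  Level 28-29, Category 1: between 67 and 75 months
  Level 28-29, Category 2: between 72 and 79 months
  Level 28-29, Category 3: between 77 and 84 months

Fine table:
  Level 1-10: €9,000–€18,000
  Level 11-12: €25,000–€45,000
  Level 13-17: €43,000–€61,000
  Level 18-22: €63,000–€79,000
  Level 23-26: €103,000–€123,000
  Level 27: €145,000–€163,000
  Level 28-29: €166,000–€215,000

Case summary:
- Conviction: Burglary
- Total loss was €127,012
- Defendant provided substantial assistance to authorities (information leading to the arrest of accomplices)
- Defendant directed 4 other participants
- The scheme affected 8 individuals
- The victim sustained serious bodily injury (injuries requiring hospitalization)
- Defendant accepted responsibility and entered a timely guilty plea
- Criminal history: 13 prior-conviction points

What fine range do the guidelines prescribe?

€63,000–€79,000

Base offense level for burglary: 16.
S1 applies: 16 − 2 = 14.
S2 applies (level before this adjustment is 14 < 19, so +1): 14 + 1 = 15.
S4 applies: 15 − 3 = 12.
S5 applies (level before this adjustment is 12 < 26, so +2): 12 + 2 = 14.
S6 applies: 14 + 4 = 18.
S7 applies: 18 + 2 = 20.
Final offense level: 20.
Level 20 falls in the 18-22 band.
Fine table: Level 18-22 → €63,000–€79,000.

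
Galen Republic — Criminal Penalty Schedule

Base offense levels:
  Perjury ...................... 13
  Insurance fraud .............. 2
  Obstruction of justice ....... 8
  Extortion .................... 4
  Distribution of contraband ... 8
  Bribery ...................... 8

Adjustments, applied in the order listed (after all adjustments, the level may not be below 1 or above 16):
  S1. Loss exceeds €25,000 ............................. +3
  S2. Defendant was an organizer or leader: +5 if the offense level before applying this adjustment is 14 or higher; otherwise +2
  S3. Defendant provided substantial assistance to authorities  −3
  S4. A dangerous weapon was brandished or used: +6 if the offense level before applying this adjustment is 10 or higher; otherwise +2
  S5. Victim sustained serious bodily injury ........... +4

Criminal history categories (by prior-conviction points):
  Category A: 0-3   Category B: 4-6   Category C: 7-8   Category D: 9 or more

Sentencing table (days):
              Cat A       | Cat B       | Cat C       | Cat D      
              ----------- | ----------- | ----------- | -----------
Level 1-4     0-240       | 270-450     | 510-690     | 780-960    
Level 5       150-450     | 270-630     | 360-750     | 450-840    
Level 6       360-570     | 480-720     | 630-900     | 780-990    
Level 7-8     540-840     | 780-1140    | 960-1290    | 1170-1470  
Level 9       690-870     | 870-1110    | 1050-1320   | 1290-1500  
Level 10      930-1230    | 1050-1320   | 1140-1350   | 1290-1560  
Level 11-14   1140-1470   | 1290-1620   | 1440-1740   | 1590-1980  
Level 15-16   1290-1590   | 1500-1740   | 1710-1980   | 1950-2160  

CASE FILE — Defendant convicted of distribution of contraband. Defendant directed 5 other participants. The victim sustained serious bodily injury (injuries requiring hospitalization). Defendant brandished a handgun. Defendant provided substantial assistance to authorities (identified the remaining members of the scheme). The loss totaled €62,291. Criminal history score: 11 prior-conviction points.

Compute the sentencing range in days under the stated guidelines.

Base offense level for distribution of contraband: 8.
S1 applies: 8 + 3 = 11.
S2 applies (level before this adjustment is 11 < 14, so +2): 11 + 2 = 13.
S3 applies: 13 − 3 = 10.
S4 applies (level before this adjustment is 10 ≥ 10, so +6): 10 + 6 = 16.
S5 applies: 16 + 4 = 20.
Level 20 exceeds the maximum of 16; capped at 16.
Final offense level: 16.
Criminal history: 11 prior points → Category D (9+).
Level 16 falls in the 15-16 band.
Grid: Level 15-16 × Category D = 1950-2160 days.

1950-2160 days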